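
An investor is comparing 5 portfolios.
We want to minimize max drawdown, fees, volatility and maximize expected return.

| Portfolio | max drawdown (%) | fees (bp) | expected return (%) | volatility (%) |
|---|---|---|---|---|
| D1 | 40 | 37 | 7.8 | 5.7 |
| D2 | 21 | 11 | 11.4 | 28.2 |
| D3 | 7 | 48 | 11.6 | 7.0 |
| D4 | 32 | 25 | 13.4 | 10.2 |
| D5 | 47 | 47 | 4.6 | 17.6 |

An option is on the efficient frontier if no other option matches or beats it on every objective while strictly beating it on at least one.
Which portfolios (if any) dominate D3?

none

D1: worse on max drawdown (40 vs 7).
D2: worse on max drawdown (21 vs 7).
D4: worse on max drawdown (32 vs 7).
D5: worse on max drawdown (47 vs 7).
No option dominates D3.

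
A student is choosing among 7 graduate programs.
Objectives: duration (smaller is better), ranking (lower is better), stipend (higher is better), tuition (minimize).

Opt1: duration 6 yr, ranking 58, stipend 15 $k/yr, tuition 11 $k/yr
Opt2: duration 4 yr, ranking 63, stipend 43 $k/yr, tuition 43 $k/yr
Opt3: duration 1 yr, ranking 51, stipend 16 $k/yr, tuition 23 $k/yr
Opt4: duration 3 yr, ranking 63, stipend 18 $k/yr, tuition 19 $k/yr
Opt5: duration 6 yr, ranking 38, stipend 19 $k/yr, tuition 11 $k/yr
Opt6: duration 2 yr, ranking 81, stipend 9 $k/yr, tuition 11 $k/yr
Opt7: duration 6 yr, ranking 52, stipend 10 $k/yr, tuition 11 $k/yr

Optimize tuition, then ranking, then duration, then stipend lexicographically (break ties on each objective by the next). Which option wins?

First minimize tuition: best is 11, kept {Opt1, Opt5, Opt6, Opt7}.
Then minimize ranking: best is 38, kept {Opt5}.

Opt5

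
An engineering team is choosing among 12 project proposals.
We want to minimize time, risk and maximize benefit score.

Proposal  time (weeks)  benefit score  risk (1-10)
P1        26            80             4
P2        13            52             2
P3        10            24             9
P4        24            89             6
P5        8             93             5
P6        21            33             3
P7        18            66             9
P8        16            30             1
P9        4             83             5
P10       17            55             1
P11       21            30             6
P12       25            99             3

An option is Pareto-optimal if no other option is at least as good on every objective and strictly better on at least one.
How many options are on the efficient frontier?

P1: dominated by P12 (time 25≤26, benefit score 99≥80, risk 3≤4).
P2: not dominated.
P3: dominated by P5 (time 8≤10, benefit score 93≥24, risk 5≤9).
P4: dominated by P5 (time 8≤24, benefit score 93≥89, risk 5≤6).
P5: not dominated.
P6: dominated by P2 (time 13≤21, benefit score 52≥33, risk 2≤3).
P7: dominated by P5 (time 8≤18, benefit score 93≥66, risk 5≤9).
P8: not dominated.
P9: not dominated (best time).
P10: not dominated.
P11: dominated by P2 (time 13≤21, benefit score 52≥30, risk 2≤6).
P12: not dominated (best benefit score).
Pareto-optimal: P2, P5, P8, P9, P10, P12 → 6.

6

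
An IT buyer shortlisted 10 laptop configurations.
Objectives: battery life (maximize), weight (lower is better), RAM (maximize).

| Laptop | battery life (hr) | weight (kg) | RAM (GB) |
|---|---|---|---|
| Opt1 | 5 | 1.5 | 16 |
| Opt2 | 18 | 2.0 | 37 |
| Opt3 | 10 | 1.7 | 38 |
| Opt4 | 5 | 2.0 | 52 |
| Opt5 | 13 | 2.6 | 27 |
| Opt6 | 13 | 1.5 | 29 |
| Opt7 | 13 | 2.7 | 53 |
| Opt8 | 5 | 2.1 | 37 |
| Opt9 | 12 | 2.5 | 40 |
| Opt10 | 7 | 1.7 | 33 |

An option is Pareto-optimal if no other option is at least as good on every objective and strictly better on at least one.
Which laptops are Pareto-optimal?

Opt2, Opt3, Opt4, Opt6, Opt7, Opt9

Opt1: dominated by Opt6 (battery life 13≥5, weight 1.5≤1.5, RAM 29≥16).
Opt2: not dominated (best battery life).
Opt3: not dominated.
Opt4: not dominated.
Opt5: dominated by Opt2 (battery life 18≥13, weight 2.0≤2.6, RAM 37≥27).
Opt6: not dominated.
Opt7: not dominated (best RAM).
Opt8: dominated by Opt2 (battery life 18≥5, weight 2.0≤2.1, RAM 37≥37).
Opt9: not dominated.
Opt10: dominated by Opt3 (battery life 10≥7, weight 1.7≤1.7, RAM 38≥33).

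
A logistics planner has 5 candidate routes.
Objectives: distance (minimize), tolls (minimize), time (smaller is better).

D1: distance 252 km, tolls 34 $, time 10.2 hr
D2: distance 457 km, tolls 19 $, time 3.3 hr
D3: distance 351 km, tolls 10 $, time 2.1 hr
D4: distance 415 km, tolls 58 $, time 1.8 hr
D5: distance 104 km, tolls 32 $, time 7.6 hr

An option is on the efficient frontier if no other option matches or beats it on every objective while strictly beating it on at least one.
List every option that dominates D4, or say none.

D1: worse on time (10.2 vs 1.8).
D2: worse on distance (457 vs 415).
D3: worse on time (2.1 vs 1.8).
D5: worse on time (7.6 vs 1.8).
No option dominates D4.

none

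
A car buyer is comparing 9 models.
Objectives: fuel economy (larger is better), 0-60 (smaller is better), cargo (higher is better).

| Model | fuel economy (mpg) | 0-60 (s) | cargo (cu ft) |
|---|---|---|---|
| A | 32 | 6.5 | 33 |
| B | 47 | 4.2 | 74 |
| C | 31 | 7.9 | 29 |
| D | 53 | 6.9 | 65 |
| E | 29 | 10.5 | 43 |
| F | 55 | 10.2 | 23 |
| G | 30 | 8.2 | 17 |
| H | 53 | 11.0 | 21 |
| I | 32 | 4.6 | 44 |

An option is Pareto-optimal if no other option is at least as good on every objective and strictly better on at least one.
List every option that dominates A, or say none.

B: fuel economy 47≥32, 0-60 4.2≤6.5, cargo 74≥33 — dominates A.
I: fuel economy 32≥32, 0-60 4.6≤6.5, cargo 44≥33 — dominates A.
Others (C, D, E, F, G, H) are each worse than A on at least one objective.

B, I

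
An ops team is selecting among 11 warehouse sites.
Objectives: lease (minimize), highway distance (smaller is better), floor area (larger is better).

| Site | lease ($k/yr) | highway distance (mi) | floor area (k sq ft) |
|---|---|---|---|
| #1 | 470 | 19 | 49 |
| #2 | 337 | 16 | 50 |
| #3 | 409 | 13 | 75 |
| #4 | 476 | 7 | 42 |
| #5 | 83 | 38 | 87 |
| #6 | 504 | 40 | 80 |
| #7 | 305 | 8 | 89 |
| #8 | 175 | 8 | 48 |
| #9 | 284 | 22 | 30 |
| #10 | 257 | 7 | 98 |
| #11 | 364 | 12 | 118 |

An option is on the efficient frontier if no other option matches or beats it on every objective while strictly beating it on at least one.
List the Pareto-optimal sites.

#5, #8, #10, #11

#1: dominated by #2 (lease 337≤470, highway distance 16≤19, floor area 50≥49).
#2: dominated by #7 (lease 305≤337, highway distance 8≤16, floor area 89≥50).
#3: dominated by #7 (lease 305≤409, highway distance 8≤13, floor area 89≥75).
#4: dominated by #10 (lease 257≤476, highway distance 7≤7, floor area 98≥42).
#5: not dominated (best lease).
#6: dominated by #5 (lease 83≤504, highway distance 38≤40, floor area 87≥80).
#7: dominated by #10 (lease 257≤305, highway distance 7≤8, floor area 98≥89).
#8: not dominated.
#9: dominated by #8 (lease 175≤284, highway distance 8≤22, floor area 48≥30).
#10: not dominated.
#11: not dominated (best floor area).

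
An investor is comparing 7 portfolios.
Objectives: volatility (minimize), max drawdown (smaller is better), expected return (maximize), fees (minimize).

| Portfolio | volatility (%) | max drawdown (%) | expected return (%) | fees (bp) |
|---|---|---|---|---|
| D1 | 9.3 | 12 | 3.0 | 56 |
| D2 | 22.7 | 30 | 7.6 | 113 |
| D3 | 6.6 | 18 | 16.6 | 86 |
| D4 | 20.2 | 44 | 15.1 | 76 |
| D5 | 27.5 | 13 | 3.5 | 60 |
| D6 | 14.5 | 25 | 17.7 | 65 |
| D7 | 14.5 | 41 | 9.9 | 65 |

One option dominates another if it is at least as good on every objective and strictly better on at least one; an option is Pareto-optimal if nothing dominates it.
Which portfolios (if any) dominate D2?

D3: volatility 6.6≤22.7, max drawdown 18≤30, expected return 16.6≥7.6, fees 86≤113 — dominates D2.
D6: volatility 14.5≤22.7, max drawdown 25≤30, expected return 17.7≥7.6, fees 65≤113 — dominates D2.
Others (D1, D4, D5, D7) are each worse than D2 on at least one objective.

D3, D6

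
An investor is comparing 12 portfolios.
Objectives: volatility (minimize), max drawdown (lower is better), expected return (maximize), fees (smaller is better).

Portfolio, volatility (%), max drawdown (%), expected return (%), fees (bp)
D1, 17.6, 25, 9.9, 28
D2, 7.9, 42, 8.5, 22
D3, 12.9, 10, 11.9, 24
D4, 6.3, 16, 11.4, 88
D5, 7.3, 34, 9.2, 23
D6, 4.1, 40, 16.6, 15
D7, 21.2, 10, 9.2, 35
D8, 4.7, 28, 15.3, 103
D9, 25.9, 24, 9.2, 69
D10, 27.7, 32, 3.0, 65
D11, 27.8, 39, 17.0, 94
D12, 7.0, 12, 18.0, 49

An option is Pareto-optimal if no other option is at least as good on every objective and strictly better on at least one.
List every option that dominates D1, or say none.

D3: volatility 12.9≤17.6, max drawdown 10≤25, expected return 11.9≥9.9, fees 24≤28 — dominates D1.
Others (D2, D4, D5, D6, D7, D8, D9, D10, D11, D12) are each worse than D1 on at least one objective.

D3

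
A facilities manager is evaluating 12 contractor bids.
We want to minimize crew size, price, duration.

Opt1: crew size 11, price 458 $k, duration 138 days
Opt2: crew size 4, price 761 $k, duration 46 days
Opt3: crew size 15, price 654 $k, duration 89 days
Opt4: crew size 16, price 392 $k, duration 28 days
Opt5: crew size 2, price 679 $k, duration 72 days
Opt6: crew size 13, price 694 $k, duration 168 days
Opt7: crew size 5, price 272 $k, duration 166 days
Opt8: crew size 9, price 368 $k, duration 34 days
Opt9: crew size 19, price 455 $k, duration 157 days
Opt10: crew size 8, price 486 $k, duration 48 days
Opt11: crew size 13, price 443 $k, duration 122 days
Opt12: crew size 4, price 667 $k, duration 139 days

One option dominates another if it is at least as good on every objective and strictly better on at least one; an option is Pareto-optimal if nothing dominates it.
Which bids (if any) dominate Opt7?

none

Opt1: worse on crew size (11 vs 5).
Opt2: worse on price (761 vs 272).
Opt3: worse on crew size (15 vs 5).
Opt4: worse on crew size (16 vs 5).
Opt5: worse on price (679 vs 272).
Opt6: worse on crew size (13 vs 5).
Opt8: worse on crew size (9 vs 5).
Opt9: worse on crew size (19 vs 5).
Opt10: worse on crew size (8 vs 5).
Opt11: worse on crew size (13 vs 5).
Opt12: worse on price (667 vs 272).
No option dominates Opt7.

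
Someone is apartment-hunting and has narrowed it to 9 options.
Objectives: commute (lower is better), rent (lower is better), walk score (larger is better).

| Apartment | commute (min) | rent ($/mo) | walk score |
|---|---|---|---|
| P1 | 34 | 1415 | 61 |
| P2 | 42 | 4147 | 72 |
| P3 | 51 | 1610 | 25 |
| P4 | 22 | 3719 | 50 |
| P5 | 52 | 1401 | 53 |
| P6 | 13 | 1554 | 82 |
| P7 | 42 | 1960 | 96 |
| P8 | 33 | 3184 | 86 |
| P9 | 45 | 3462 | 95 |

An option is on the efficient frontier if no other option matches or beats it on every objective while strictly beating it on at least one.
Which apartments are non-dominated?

P1: not dominated.
P2: dominated by P6 (commute 13≤42, rent 1554≤4147, walk score 82≥72).
P3: dominated by P1 (commute 34≤51, rent 1415≤1610, walk score 61≥25).
P4: dominated by P6 (commute 13≤22, rent 1554≤3719, walk score 82≥50).
P5: not dominated (best rent).
P6: not dominated (best commute).
P7: not dominated (best walk score).
P8: not dominated.
P9: dominated by P7 (commute 42≤45, rent 1960≤3462, walk score 96≥95).

P1, P5, P6, P7, P8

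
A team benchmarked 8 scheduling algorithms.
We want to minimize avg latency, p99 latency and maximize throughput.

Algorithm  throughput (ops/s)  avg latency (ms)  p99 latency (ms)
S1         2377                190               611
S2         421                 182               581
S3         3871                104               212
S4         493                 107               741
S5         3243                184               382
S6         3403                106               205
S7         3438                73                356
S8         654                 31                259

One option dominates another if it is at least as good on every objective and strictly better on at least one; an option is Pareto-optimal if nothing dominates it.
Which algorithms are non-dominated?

S1: dominated by S3 (throughput 3871≥2377, avg latency 104≤190, p99 latency 212≤611).
S2: dominated by S3 (throughput 3871≥421, avg latency 104≤182, p99 latency 212≤581).
S3: not dominated (best throughput).
S4: dominated by S3 (throughput 3871≥493, avg latency 104≤107, p99 latency 212≤741).
S5: dominated by S3 (throughput 3871≥3243, avg latency 104≤184, p99 latency 212≤382).
S6: not dominated (best p99 latency).
S7: not dominated.
S8: not dominated (best avg latency).

S3, S6, S7, S8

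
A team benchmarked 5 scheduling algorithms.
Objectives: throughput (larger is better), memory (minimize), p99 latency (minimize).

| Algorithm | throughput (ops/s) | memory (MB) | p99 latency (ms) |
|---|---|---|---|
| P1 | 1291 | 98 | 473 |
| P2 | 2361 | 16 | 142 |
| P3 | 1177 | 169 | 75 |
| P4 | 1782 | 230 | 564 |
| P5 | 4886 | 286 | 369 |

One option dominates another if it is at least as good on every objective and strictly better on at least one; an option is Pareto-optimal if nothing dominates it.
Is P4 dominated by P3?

No

P3 vs P4: P3 is worse on throughput (1177 vs 1782), so it does not dominate P4.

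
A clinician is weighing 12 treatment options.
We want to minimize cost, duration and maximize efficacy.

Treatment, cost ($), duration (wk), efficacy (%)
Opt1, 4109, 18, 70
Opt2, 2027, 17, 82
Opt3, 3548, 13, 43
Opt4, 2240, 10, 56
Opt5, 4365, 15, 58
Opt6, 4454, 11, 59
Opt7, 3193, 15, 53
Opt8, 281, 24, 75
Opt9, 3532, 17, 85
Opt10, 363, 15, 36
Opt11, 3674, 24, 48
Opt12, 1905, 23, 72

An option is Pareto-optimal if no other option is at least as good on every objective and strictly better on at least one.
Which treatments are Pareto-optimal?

Opt2, Opt4, Opt5, Opt6, Opt8, Opt9, Opt10, Opt12

Opt1: dominated by Opt2 (cost 2027≤4109, duration 17≤18, efficacy 82≥70).
Opt2: not dominated.
Opt3: dominated by Opt4 (cost 2240≤3548, duration 10≤13, efficacy 56≥43).
Opt4: not dominated (best duration).
Opt5: not dominated.
Opt6: not dominated.
Opt7: dominated by Opt4 (cost 2240≤3193, duration 10≤15, efficacy 56≥53).
Opt8: not dominated (best cost).
Opt9: not dominated (best efficacy).
Opt10: not dominated.
Opt11: dominated by Opt2 (cost 2027≤3674, duration 17≤24, efficacy 82≥48).
Opt12: not dominated.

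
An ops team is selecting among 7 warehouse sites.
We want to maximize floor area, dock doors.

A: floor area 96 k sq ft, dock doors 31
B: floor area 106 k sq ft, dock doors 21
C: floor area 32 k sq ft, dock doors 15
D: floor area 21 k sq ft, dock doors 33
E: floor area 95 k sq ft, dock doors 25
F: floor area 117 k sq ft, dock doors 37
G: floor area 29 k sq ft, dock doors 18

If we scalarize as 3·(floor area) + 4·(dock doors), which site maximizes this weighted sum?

A: 3·96 + 4·31 = 412
B: 3·106 + 4·21 = 402
C: 3·32 + 4·15 = 156
D: 3·21 + 4·33 = 195
E: 3·95 + 4·25 = 385
F: 3·117 + 4·37 = 499
G: 3·29 + 4·18 = 159
Highest: F at 499.

F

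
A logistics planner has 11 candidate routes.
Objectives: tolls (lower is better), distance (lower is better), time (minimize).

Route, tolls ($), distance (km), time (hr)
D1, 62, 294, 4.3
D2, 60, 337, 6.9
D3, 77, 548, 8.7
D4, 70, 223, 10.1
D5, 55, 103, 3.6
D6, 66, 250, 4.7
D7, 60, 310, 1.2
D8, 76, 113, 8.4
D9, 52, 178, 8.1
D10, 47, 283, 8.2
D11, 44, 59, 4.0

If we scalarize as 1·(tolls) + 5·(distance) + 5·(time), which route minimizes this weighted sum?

D11

D1: 1·62 + 5·294 + 5·4.3 = 1553.5
D2: 1·60 + 5·337 + 5·6.9 = 1779.5
D3: 1·77 + 5·548 + 5·8.7 = 2860.5
D4: 1·70 + 5·223 + 5·10.1 = 1235.5
D5: 1·55 + 5·103 + 5·3.6 = 588.0
D6: 1·66 + 5·250 + 5·4.7 = 1339.5
D7: 1·60 + 5·310 + 5·1.2 = 1616.0
D8: 1·76 + 5·113 + 5·8.4 = 683.0
D9: 1·52 + 5·178 + 5·8.1 = 982.5
D10: 1·47 + 5·283 + 5·8.2 = 1503.0
D11: 1·44 + 5·59 + 5·4.0 = 359.0
Lowest: D11 at 359.0.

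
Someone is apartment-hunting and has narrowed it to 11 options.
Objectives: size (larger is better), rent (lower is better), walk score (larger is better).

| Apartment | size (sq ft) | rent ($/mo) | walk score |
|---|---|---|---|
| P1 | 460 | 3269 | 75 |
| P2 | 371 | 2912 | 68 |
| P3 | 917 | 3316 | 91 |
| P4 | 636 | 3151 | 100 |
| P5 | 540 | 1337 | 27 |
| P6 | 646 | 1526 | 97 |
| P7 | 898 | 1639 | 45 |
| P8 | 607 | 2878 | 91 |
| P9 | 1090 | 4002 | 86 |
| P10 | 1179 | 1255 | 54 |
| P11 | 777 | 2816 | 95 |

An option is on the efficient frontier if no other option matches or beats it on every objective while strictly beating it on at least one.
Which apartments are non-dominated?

P1: dominated by P4 (size 636≥460, rent 3151≤3269, walk score 100≥75).
P2: dominated by P6 (size 646≥371, rent 1526≤2912, walk score 97≥68).
P3: not dominated.
P4: not dominated (best walk score).
P5: dominated by P10 (size 1179≥540, rent 1255≤1337, walk score 54≥27).
P6: not dominated.
P7: dominated by P10 (size 1179≥898, rent 1255≤1639, walk score 54≥45).
P8: dominated by P6 (size 646≥607, rent 1526≤2878, walk score 97≥91).
P9: not dominated.
P10: not dominated (best size).
P11: not dominated.

P3, P4, P6, P9, P10, P11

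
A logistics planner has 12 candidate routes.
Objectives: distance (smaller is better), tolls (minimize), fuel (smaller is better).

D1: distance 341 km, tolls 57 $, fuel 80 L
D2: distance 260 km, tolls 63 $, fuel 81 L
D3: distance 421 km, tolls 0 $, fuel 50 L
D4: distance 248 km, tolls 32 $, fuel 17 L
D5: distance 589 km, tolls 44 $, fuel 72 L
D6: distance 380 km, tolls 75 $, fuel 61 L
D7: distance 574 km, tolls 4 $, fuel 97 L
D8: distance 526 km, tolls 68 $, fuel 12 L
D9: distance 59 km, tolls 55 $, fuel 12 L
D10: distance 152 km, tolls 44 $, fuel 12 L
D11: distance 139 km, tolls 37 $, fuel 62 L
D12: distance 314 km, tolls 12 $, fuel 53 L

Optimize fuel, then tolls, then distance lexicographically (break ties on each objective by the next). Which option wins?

First minimize fuel: best is 12, kept {D8, D9, D10}.
Then minimize tolls: best is 44, kept {D10}.

D10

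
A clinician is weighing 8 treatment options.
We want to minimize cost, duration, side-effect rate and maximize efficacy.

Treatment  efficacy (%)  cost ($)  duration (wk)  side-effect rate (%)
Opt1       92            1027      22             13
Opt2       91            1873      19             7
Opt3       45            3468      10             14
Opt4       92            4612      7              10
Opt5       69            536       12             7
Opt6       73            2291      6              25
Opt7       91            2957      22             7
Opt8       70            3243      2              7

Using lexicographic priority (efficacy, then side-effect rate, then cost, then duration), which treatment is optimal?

First maximize efficacy: best is 92, kept {Opt1, Opt4}.
Then minimize side-effect rate: best is 10, kept {Opt4}.

Opt4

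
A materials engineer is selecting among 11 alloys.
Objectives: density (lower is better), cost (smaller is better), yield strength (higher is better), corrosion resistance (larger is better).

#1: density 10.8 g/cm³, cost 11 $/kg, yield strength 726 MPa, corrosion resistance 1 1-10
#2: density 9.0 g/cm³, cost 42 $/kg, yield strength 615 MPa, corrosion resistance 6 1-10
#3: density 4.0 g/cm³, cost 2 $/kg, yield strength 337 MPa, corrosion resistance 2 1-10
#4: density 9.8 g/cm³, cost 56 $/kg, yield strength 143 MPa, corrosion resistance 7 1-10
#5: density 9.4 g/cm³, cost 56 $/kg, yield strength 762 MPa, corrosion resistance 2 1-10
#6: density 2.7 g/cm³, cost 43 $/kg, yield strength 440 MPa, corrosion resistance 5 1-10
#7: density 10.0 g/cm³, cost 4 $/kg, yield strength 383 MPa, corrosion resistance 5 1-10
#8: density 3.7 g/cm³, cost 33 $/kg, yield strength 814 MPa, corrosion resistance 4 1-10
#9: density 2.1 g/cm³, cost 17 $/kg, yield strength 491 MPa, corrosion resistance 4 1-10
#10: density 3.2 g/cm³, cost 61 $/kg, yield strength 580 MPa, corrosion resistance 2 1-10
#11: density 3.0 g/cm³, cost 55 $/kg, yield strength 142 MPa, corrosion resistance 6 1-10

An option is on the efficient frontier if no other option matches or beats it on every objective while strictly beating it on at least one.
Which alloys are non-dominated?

#1, #2, #3, #4, #6, #7, #8, #9, #10, #11

#1: not dominated.
#2: not dominated.
#3: not dominated (best cost).
#4: not dominated (best corrosion resistance).
#5: dominated by #8 (density 3.7≤9.4, cost 33≤56, yield strength 814≥762, corrosion resistance 4≥2).
#6: not dominated.
#7: not dominated.
#8: not dominated (best yield strength).
#9: not dominated (best density).
#10: not dominated.
#11: not dominated.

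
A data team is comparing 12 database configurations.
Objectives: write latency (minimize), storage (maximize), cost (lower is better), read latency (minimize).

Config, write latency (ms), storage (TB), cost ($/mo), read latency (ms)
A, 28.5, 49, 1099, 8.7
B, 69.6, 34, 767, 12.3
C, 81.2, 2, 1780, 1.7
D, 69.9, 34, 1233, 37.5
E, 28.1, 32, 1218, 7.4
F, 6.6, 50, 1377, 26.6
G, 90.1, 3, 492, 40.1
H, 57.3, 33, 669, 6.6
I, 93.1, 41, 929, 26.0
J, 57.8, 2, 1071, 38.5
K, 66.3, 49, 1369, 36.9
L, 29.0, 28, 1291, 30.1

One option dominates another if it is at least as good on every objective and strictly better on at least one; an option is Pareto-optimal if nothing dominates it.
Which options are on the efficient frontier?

A: not dominated.
B: not dominated.
C: not dominated (best read latency).
D: dominated by A (write latency 28.5≤69.9, storage 49≥34, cost 1099≤1233, read latency 8.7≤37.5).
E: not dominated.
F: not dominated (best write latency).
G: not dominated (best cost).
H: not dominated.
I: not dominated.
J: dominated by H (write latency 57.3≤57.8, storage 33≥2, cost 669≤1071, read latency 6.6≤38.5).
K: dominated by A (write latency 28.5≤66.3, storage 49≥49, cost 1099≤1369, read latency 8.7≤36.9).
L: dominated by A (write latency 28.5≤29.0, storage 49≥28, cost 1099≤1291, read latency 8.7≤30.1).

A, B, C, E, F, G, H, I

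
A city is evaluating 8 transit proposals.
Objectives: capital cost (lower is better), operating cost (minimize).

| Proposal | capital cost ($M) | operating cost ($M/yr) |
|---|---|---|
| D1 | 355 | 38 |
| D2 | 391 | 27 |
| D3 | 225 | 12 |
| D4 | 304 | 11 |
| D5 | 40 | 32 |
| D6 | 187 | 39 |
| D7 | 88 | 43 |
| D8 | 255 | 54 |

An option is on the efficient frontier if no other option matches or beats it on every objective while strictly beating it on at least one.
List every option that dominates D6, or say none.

D5: capital cost 40≤187, operating cost 32≤39 — dominates D6.
Others (D1, D2, D3, D4, D7, D8) are each worse than D6 on at least one objective.

D5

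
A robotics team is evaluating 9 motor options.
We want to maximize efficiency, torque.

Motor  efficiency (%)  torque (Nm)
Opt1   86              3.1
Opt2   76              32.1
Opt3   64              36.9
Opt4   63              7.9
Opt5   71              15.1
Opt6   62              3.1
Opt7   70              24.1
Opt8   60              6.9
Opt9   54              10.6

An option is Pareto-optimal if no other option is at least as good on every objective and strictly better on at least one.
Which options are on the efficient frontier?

Opt1, Opt2, Opt3

Opt1: not dominated (best efficiency).
Opt2: not dominated.
Opt3: not dominated (best torque).
Opt4: dominated by Opt2 (efficiency 76≥63, torque 32.1≥7.9).
Opt5: dominated by Opt2 (efficiency 76≥71, torque 32.1≥15.1).
Opt6: dominated by Opt1 (efficiency 86≥62, torque 3.1≥3.1).
Opt7: dominated by Opt2 (efficiency 76≥70, torque 32.1≥24.1).
Opt8: dominated by Opt2 (efficiency 76≥60, torque 32.1≥6.9).
Opt9: dominated by Opt2 (efficiency 76≥54, torque 32.1≥10.6).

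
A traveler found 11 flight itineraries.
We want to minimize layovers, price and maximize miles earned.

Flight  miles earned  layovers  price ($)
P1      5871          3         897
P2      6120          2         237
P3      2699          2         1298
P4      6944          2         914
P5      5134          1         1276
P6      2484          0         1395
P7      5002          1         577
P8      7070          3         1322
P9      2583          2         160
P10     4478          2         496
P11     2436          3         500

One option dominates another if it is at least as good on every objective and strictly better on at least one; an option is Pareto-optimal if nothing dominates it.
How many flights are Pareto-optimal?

P1: dominated by P2 (miles earned 6120≥5871, layovers 2≤3, price 237≤897).
P2: not dominated.
P3: dominated by P2 (miles earned 6120≥2699, layovers 2≤2, price 237≤1298).
P4: not dominated.
P5: not dominated.
P6: not dominated (best layovers).
P7: not dominated.
P8: not dominated (best miles earned).
P9: not dominated (best price).
P10: dominated by P2 (miles earned 6120≥4478, layovers 2≤2, price 237≤496).
P11: dominated by P2 (miles earned 6120≥2436, layovers 2≤3, price 237≤500).
Pareto-optimal: P2, P4, P5, P6, P7, P8, P9 → 7.

7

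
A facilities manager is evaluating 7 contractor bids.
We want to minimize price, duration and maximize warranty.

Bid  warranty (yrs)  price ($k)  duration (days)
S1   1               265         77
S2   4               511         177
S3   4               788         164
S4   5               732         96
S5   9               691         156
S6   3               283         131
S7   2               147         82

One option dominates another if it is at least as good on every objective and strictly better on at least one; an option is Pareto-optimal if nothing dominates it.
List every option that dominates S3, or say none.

S4: warranty 5≥4, price 732≤788, duration 96≤164 — dominates S3.
S5: warranty 9≥4, price 691≤788, duration 156≤164 — dominates S3.
Others (S1, S2, S6, S7) are each worse than S3 on at least one objective.

S4, S5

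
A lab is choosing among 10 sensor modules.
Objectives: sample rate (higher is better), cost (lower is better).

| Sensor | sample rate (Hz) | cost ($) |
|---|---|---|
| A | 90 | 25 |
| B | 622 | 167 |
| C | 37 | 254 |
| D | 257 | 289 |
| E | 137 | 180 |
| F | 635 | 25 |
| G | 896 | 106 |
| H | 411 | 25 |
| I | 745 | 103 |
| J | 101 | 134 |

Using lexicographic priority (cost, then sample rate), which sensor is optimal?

F

First minimize cost: best is 25, kept {A, F, H}.
Then maximize sample rate: best is 635, kept {F}.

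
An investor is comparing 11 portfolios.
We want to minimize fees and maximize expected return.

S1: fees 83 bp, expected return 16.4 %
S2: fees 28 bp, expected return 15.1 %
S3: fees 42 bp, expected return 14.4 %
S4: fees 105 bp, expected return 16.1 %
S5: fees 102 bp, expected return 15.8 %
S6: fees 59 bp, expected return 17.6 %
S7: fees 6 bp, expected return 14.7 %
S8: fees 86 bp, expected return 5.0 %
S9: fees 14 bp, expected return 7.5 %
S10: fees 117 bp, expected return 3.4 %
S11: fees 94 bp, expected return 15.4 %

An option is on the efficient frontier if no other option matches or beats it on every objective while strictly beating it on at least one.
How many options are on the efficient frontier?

S1: dominated by S6 (fees 59≤83, expected return 17.6≥16.4).
S2: not dominated.
S3: dominated by S2 (fees 28≤42, expected return 15.1≥14.4).
S4: dominated by S1 (fees 83≤105, expected return 16.4≥16.1).
S5: dominated by S1 (fees 83≤102, expected return 16.4≥15.8).
S6: not dominated (best expected return).
S7: not dominated (best fees).
S8: dominated by S1 (fees 83≤86, expected return 16.4≥5.0).
S9: dominated by S7 (fees 6≤14, expected return 14.7≥7.5).
S10: dominated by S1 (fees 83≤117, expected return 16.4≥3.4).
S11: dominated by S1 (fees 83≤94, expected return 16.4≥15.4).
Pareto-optimal: S2, S6, S7 → 3.

3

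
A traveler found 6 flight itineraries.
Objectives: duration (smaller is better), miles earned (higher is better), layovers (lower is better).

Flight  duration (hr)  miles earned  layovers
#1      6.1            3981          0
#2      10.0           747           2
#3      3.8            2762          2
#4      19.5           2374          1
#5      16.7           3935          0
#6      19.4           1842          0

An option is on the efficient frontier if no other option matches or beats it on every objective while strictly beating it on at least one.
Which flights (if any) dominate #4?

#1, #5

#1: duration 6.1≤19.5, miles earned 3981≥2374, layovers 0≤1 — dominates #4.
#5: duration 16.7≤19.5, miles earned 3935≥2374, layovers 0≤1 — dominates #4.
Others (#2, #3, #6) are each worse than #4 on at least one objective.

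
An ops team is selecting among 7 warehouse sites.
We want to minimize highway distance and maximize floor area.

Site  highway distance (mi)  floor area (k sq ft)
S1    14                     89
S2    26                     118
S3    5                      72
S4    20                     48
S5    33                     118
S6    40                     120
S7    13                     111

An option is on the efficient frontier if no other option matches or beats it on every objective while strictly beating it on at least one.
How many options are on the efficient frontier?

S1: dominated by S7 (highway distance 13≤14, floor area 111≥89).
S2: not dominated.
S3: not dominated (best highway distance).
S4: dominated by S1 (highway distance 14≤20, floor area 89≥48).
S5: dominated by S2 (highway distance 26≤33, floor area 118≥118).
S6: not dominated (best floor area).
S7: not dominated.
Pareto-optimal: S2, S3, S6, S7 → 4.

4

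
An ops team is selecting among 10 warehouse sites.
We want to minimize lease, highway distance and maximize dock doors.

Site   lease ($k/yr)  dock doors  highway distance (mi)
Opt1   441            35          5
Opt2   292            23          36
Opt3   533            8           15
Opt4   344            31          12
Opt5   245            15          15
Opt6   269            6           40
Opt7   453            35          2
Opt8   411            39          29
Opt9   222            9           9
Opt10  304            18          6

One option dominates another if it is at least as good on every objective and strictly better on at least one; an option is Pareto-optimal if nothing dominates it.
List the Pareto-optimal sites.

Opt1: not dominated.
Opt2: not dominated.
Opt3: dominated by Opt1 (lease 441≤533, dock doors 35≥8, highway distance 5≤15).
Opt4: not dominated.
Opt5: not dominated.
Opt6: dominated by Opt5 (lease 245≤269, dock doors 15≥6, highway distance 15≤40).
Opt7: not dominated (best highway distance).
Opt8: not dominated (best dock doors).
Opt9: not dominated (best lease).
Opt10: not dominated.

Opt1, Opt2, Opt4, Opt5, Opt7, Opt8, Opt9, Opt10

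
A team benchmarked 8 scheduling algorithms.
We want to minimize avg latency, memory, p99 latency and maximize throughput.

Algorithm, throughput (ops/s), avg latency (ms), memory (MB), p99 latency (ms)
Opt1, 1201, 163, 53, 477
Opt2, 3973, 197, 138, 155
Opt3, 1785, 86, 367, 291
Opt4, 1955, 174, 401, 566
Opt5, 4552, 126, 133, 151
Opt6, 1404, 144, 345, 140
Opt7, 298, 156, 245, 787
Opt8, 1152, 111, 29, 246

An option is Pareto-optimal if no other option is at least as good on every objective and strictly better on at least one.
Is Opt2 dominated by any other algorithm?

Yes

Opt5 vs Opt2: throughput 4552≥3973, avg latency 126≤197, memory 133≤138, p99 latency 151≤155 — Opt5 is at least as good on every objective and strictly better on at least one, so Opt5 dominates Opt2.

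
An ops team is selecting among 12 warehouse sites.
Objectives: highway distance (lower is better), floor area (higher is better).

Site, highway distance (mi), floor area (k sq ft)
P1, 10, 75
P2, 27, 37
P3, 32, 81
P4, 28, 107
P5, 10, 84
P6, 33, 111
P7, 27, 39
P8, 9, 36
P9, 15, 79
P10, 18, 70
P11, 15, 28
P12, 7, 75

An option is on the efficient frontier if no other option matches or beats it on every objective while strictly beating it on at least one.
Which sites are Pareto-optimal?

P1: dominated by P5 (highway distance 10≤10, floor area 84≥75).
P2: dominated by P1 (highway distance 10≤27, floor area 75≥37).
P3: dominated by P4 (highway distance 28≤32, floor area 107≥81).
P4: not dominated.
P5: not dominated.
P6: not dominated (best floor area).
P7: dominated by P1 (highway distance 10≤27, floor area 75≥39).
P8: dominated by P12 (highway distance 7≤9, floor area 75≥36).
P9: dominated by P5 (highway distance 10≤15, floor area 84≥79).
P10: dominated by P1 (highway distance 10≤18, floor area 75≥70).
P11: dominated by P1 (highway distance 10≤15, floor area 75≥28).
P12: not dominated (best highway distance).

P4, P5, P6, P12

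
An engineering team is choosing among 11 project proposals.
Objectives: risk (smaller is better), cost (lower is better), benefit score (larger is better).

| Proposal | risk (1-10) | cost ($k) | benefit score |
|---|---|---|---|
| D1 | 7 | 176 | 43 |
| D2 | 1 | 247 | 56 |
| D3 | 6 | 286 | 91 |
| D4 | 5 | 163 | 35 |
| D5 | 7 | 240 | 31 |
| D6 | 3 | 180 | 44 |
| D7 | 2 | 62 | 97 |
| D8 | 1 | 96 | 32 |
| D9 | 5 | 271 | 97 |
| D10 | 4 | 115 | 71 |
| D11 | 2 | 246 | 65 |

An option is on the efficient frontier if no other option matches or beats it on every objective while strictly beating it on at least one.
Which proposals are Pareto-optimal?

D2, D7, D8

D1: dominated by D7 (risk 2≤7, cost 62≤176, benefit score 97≥43).
D2: not dominated.
D3: dominated by D7 (risk 2≤6, cost 62≤286, benefit score 97≥91).
D4: dominated by D7 (risk 2≤5, cost 62≤163, benefit score 97≥35).
D5: dominated by D1 (risk 7≤7, cost 176≤240, benefit score 43≥31).
D6: dominated by D7 (risk 2≤3, cost 62≤180, benefit score 97≥44).
D7: not dominated (best cost).
D8: not dominated.
D9: dominated by D7 (risk 2≤5, cost 62≤271, benefit score 97≥97).
D10: dominated by D7 (risk 2≤4, cost 62≤115, benefit score 97≥71).
D11: dominated by D7 (risk 2≤2, cost 62≤246, benefit score 97≥65).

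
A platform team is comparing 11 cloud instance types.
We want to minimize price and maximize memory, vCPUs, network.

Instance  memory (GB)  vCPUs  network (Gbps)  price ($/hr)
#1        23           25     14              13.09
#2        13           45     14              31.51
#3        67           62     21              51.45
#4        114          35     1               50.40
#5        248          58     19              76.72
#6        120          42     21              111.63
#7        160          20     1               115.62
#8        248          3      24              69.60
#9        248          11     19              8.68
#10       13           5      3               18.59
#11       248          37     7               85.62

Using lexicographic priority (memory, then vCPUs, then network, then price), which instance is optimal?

First maximize memory: best is 248, kept {#5, #8, #9, #11}.
Then maximize vCPUs: best is 58, kept {#5}.

#5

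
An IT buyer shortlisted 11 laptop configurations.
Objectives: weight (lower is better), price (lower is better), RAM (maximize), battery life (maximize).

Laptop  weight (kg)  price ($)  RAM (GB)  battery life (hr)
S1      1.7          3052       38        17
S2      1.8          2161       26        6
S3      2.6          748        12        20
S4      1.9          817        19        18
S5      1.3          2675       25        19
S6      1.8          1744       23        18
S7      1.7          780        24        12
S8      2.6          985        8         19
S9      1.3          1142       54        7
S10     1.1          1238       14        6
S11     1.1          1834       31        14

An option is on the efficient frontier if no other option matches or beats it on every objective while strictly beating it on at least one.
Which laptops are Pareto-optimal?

S1, S3, S4, S5, S6, S7, S9, S10, S11

S1: not dominated.
S2: dominated by S9 (weight 1.3≤1.8, price 1142≤2161, RAM 54≥26, battery life 7≥6).
S3: not dominated (best price).
S4: not dominated.
S5: not dominated.
S6: not dominated.
S7: not dominated.
S8: dominated by S3 (weight 2.6≤2.6, price 748≤985, RAM 12≥8, battery life 20≥19).
S9: not dominated (best RAM).
S10: not dominated.
S11: not dominated.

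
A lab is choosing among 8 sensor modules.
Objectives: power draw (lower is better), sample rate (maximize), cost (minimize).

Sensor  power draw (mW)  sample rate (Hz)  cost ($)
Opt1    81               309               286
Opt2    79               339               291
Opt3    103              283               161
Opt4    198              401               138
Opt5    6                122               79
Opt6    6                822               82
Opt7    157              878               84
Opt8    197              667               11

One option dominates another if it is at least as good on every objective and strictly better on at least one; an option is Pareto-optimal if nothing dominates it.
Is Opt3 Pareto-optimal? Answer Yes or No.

Opt6 vs Opt3: power draw 6≤103, sample rate 822≥283, cost 82≤161 — Opt6 is at least as good on every objective and strictly better on at least one, so Opt6 dominates Opt3.

No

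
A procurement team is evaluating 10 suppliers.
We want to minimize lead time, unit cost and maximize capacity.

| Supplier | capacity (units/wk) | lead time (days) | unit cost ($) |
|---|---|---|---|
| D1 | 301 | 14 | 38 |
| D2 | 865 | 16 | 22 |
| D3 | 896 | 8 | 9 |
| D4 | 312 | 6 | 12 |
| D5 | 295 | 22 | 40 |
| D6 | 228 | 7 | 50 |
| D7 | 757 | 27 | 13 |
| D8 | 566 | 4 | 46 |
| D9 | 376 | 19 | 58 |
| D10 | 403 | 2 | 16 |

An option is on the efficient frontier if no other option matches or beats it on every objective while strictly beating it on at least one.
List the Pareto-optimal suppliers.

D3, D4, D8, D10

D1: dominated by D3 (capacity 896≥301, lead time 8≤14, unit cost 9≤38).
D2: dominated by D3 (capacity 896≥865, lead time 8≤16, unit cost 9≤22).
D3: not dominated (best capacity).
D4: not dominated.
D5: dominated by D1 (capacity 301≥295, lead time 14≤22, unit cost 38≤40).
D6: dominated by D4 (capacity 312≥228, lead time 6≤7, unit cost 12≤50).
D7: dominated by D3 (capacity 896≥757, lead time 8≤27, unit cost 9≤13).
D8: not dominated.
D9: dominated by D2 (capacity 865≥376, lead time 16≤19, unit cost 22≤58).
D10: not dominated (best lead time).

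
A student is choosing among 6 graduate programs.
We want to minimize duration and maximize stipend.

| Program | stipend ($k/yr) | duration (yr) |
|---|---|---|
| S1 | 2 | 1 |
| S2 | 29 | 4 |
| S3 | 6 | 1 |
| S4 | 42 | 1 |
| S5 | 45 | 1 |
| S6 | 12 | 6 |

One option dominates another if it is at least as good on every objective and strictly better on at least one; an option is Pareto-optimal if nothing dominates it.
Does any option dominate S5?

S1: worse on stipend (2 vs 45).
S2: worse on stipend (29 vs 45).
S3: worse on stipend (6 vs 45).
S4: worse on stipend (42 vs 45).
S6: worse on stipend (12 vs 45).
No option is at least as good as S5 on every objective and strictly better on one.

No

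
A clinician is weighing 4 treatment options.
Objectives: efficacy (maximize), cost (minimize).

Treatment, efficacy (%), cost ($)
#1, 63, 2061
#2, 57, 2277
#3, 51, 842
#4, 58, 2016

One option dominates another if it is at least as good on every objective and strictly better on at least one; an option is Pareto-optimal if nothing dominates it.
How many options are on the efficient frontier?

#1: not dominated (best efficacy).
#2: dominated by #1 (efficacy 63≥57, cost 2061≤2277).
#3: not dominated (best cost).
#4: not dominated.
Pareto-optimal: #1, #3, #4 → 3.

3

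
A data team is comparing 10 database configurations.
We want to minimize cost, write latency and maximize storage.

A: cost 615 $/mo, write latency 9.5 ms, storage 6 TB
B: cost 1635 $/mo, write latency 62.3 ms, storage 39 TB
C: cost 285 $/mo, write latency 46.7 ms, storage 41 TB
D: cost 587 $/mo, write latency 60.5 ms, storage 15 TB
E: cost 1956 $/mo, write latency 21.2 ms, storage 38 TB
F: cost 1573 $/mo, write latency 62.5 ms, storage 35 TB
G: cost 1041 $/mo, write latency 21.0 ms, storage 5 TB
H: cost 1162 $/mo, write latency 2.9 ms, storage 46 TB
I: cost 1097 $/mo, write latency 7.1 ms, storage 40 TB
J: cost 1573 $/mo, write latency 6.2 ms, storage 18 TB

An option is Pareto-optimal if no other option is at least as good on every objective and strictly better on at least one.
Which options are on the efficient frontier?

A, C, H, I

A: not dominated.
B: dominated by C (cost 285≤1635, write latency 46.7≤62.3, storage 41≥39).
C: not dominated (best cost).
D: dominated by C (cost 285≤587, write latency 46.7≤60.5, storage 41≥15).
E: dominated by H (cost 1162≤1956, write latency 2.9≤21.2, storage 46≥38).
F: dominated by C (cost 285≤1573, write latency 46.7≤62.5, storage 41≥35).
G: dominated by A (cost 615≤1041, write latency 9.5≤21.0, storage 6≥5).
H: not dominated (best write latency).
I: not dominated.
J: dominated by H (cost 1162≤1573, write latency 2.9≤6.2, storage 46≥18).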